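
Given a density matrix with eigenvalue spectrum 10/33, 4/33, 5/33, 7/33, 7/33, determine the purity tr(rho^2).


tr(rho^2) = sum of eigenvalues squared
= (10/33)^2 + (4/33)^2 + (5/33)^2 + (7/33)^2 + (7/33)^2
= (100 + 16 + 25 + 49 + 49) / 1089
= 239/1089
= 0.2195

0.2195


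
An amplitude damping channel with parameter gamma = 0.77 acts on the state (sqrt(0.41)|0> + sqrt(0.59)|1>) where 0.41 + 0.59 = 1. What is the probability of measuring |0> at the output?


For amplitude damping with parameter gamma on state sqrt(a)|0> + sqrt(b)|1>:
alpha^2 = 0.41, beta^2 = 0.59
P(|0>) = alpha^2 + gamma * beta^2
= 0.41 + 0.77 * 0.59
= 0.41 + 0.4543
= 0.8643

0.8643


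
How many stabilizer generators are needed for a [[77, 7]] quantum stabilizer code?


For an [[n,k]] stabilizer code:
Number of stabilizer generators = n - k
= 77 - 7
= 70

70


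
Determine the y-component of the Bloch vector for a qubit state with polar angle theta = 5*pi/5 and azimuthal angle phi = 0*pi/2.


theta = 3.1416, phi = 0.0000
r_y = sin(theta)*sin(phi) = 0.0000 * 0.0000
r_y = 0.0000

0.0000


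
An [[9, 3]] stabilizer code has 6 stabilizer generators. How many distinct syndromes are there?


Each stabilizer generator gives a binary (+1 or -1) measurement outcome.
With 6 independent generators:
Total syndromes = 2^6
= 64

64


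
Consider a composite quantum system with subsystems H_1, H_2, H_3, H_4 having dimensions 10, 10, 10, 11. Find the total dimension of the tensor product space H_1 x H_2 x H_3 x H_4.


dim(H_1 x H_2 x H_3 x H_4) = 10 * 10 * 10 * 11
= 100 * 10 * 11
= 1000 * 11
= 11000

11000


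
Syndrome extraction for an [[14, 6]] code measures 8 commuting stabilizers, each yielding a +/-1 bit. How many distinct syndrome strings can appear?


Each stabilizer generator gives a binary (+1 or -1) measurement outcome.
With 8 independent generators:
Total syndromes = 2^8
= 256

256


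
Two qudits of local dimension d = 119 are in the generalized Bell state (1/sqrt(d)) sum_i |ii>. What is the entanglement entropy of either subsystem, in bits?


For a maximally entangled state in d x d:
S = log2(d) = log2(119)
= 6.8948

6.8948


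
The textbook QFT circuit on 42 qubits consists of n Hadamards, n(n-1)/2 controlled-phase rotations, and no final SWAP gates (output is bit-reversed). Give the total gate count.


Hadamard gates: 42
Controlled rotations: n*(n-1)/2 = 42*41/2 = 861
SWAP gates: 0 (omitted)
Total = 42 + 861
= 903

903


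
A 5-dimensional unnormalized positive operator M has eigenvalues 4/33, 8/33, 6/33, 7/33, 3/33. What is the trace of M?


tr(M) = sum of eigenvalues
= 4/33 + 8/33 + 6/33 + 7/33 + 3/33
= 28/33
= 0.8485

0.8485


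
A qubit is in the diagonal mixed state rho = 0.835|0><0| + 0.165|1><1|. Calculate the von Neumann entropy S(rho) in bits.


S = -p*log2(p) - (1-p)*log2(1-p)
p = 0.8350, 1-p = 0.1650
= -0.8350 * log2(0.8350) - 0.1650 * log2(0.1650)
= -(-0.2172) - (-0.4289)
= 0.6461

0.6461


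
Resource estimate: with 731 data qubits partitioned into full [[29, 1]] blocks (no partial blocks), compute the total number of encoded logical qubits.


Each code block uses 29 physical qubits for 1 logical qubit(s).
Number of complete blocks = floor(731 / 29) = 25
Logical qubits = 25 * 1
= 25

25


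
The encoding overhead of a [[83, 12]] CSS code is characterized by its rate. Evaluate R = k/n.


Code rate R = k/n
= 12/83
= 0.1446

0.1446


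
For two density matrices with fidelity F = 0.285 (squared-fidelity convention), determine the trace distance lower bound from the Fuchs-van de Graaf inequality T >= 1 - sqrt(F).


Fuchs-van de Graaf (squared-fidelity convention): 1 - sqrt(F) <= T <= sqrt(1 - F).
Lower bound: T >= 1 - sqrt(F)
sqrt(F) = sqrt(0.285) = 0.5339
T >= 1 - 0.5339
T >= 0.4661

0.4661


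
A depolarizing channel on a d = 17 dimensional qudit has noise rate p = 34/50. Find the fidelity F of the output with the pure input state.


F = (1-p) + p/d
= (1 - 0.6800) + 0.6800/17
= 0.3200 + 0.0400
= 0.3600

0.3600


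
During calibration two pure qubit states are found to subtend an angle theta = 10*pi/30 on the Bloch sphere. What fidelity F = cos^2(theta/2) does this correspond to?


For states separated by angle theta on Bloch sphere:
F = cos^2(theta/2)
theta = 10*pi/30 = 1.0472
theta/2 = 0.5236
cos(theta/2) = 0.8660
F = 0.7500

0.7500


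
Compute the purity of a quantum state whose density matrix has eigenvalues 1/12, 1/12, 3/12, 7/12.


tr(rho^2) = sum of eigenvalues squared
= (1/12)^2 + (1/12)^2 + (3/12)^2 + (7/12)^2
= (1 + 1 + 9 + 49) / 144
= 60/144
= 0.4167

0.4167


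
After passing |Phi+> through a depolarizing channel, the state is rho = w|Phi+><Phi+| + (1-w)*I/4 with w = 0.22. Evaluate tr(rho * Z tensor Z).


|Phi+> = (|00> + |11>)/sqrt(2)
For the pure Bell state, <Z_A Z_B> = +1 (Bell-state Pauli correlator).
The maximally-mixed part I/4 has tr(I/4 * P tensor P) = 0 for any traceless Pauli P.
So <Z_A Z_B>_rho = w * (+1) + (1 - w) * 0
= 0.22 * (+1)
= 0.2200

0.2200


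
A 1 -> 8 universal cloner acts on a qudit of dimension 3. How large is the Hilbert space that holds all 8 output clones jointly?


Output space = H^(tensor 8) where dim(H) = 3
dim = 3^8
= 9 (after 2 factors)
= 27 (after 3 factors)
= 81 (after 4 factors)
= 243 (after 5 factors)
= 729 (after 6 factors)
= 2187 (after 7 factors)
= 6561 (after 8 factors)
= 6561

6561


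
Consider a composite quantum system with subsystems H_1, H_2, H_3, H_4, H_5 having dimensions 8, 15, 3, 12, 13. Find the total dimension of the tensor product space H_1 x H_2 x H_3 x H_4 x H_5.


dim(H_1 x H_2 x H_3 x H_4 x H_5) = 8 * 15 * 3 * 12 * 13
= 120 * 3 * 12 * 13
= 360 * 12 * 13
= 4320 * 13
= 56160

56160


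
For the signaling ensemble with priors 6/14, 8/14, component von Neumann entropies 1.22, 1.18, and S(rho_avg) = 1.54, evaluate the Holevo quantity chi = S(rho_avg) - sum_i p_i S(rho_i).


chi = S(rho) - sum_i p_i * S(rho_i)
Weighted entropy = 6/14 * 1.22 + 8/14 * 1.18
= 1.1971
chi = 1.54 - 1.1971
= 0.3429

0.3429


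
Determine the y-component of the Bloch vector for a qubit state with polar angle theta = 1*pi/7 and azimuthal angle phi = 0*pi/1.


theta = 0.4488, phi = 0.0000
r_y = sin(theta)*sin(phi) = 0.4339 * 0.0000
r_y = 0.0000

0.0000


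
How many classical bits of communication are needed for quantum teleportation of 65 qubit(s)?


Quantum teleportation requires 2 classical bits per qubit teleported.
65 qubit(s) -> 2 * 65 = 130 classical bits

130


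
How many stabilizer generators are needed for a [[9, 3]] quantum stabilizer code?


For an [[n,k]] stabilizer code:
Number of stabilizer generators = n - k
= 9 - 3
= 6

6


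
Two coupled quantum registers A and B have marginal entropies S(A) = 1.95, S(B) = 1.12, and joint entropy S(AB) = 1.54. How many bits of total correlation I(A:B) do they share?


I(A:B) = S(A) + S(B) - S(AB)
= 1.95 + 1.12 - 1.54
= 1.5300

1.5300


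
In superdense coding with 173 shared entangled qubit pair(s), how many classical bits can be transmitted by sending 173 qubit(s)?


Superdense coding allows 2 classical bits per shared entangled pair.
173 pair(s) -> 2 * 173 = 346 classical bits

346


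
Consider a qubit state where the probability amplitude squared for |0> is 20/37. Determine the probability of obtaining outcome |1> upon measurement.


|alpha|^2 = 20/37 = 0.5405
|beta|^2 = 1 - 20/37 = 17/37 = 0.4595
P(|1>) = |beta|^2 = 0.4595

0.4595


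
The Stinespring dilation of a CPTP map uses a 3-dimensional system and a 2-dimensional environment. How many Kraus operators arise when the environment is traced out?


Tracing out the environment in an orthonormal basis {|i>_E} gives Kraus operators K_i = <i|_E U |0>_E.
Number of Kraus operators = dim(H_env) = d_env
= 2

2


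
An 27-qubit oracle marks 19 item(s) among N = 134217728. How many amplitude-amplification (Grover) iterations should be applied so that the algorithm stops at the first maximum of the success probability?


After j Grover iterations the success probability is P(j) = sin^2((2j+1)*theta), where sin(theta) = sqrt(k/N).
N = 2^27 = 134217728, k = 19
sin(theta) = sqrt(k/N) = 0.0003762459719
theta = arcsin(sqrt(k/N)) = 0.0003762459807 rad
P(j) reaches its first maximum when (2j+1)*theta is as close as possible to pi/2, i.e. j = round(pi/(4*theta) - 1/2).
pi/(4*theta) - 1/2 = 2086.9593
(For comparison, the common estimate pi/4 * sqrt(N/k) = 2087.4593; the exact maximiser is used here.)
Optimal iterations = 2087

2087


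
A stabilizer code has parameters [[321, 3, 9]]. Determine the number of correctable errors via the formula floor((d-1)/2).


Code parameters: [[321, 3, 9]], distance d = 9.
Number of correctable errors = floor((d-1)/2)
= floor((9 - 1)/2)
= floor(8/2)
= 4

4


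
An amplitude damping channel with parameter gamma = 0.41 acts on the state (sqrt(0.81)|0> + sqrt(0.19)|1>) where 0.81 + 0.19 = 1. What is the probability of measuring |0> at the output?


For amplitude damping with parameter gamma on state sqrt(a)|0> + sqrt(b)|1>:
alpha^2 = 0.81, beta^2 = 0.19
P(|0>) = alpha^2 + gamma * beta^2
= 0.81 + 0.41 * 0.19
= 0.81 + 0.0779
= 0.8879

0.8879


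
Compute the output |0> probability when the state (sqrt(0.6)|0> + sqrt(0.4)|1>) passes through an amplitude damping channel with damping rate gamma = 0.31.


For amplitude damping with parameter gamma on state sqrt(a)|0> + sqrt(b)|1>:
alpha^2 = 0.6, beta^2 = 0.4
P(|0>) = alpha^2 + gamma * beta^2
= 0.6 + 0.31 * 0.4
= 0.6 + 0.1240
= 0.7240

0.7240


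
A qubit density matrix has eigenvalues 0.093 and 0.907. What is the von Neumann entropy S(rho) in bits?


S = -p*log2(p) - (1-p)*log2(1-p)
p = 0.0930, 1-p = 0.9070
= -0.0930 * log2(0.0930) - 0.9070 * log2(0.9070)
= -(-0.3187) - (-0.1277)
= 0.4464

0.4464


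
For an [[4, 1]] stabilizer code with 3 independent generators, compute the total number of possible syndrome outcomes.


Each stabilizer generator gives a binary (+1 or -1) measurement outcome.
With 3 independent generators:
Total syndromes = 2^3
= 8

8


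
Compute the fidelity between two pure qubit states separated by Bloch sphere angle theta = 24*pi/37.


For states separated by angle theta on Bloch sphere:
F = cos^2(theta/2)
theta = 24*pi/37 = 2.0378
theta/2 = 1.0189
cos(theta/2) = 0.5243
F = 0.2749

0.2749


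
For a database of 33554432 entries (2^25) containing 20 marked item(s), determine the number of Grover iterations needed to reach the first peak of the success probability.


After j Grover iterations the success probability is P(j) = sin^2((2j+1)*theta), where sin(theta) = sqrt(k/N).
N = 2^25 = 33554432, k = 20
sin(theta) = sqrt(k/N) = 0.0007720404444
theta = arcsin(sqrt(k/N)) = 0.0007720405211 rad
P(j) reaches its first maximum when (2j+1)*theta is as close as possible to pi/2, i.e. j = round(pi/(4*theta) - 1/2).
pi/(4*theta) - 1/2 = 1016.8017
(For comparison, the common estimate pi/4 * sqrt(N/k) = 1017.3018; the exact maximiser is used here.)
Optimal iterations = 1017

1017


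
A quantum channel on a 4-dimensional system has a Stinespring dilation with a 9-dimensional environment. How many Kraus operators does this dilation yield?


Tracing out the environment in an orthonormal basis {|i>_E} gives Kraus operators K_i = <i|_E U |0>_E.
Number of Kraus operators = dim(H_env) = d_env
= 9

9


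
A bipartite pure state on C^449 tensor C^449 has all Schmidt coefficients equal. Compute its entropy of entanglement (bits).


For a maximally entangled state in d x d:
S = log2(d) = log2(449)
= 8.8106

8.8106


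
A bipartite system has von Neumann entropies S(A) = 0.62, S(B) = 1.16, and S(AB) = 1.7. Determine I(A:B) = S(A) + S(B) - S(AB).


I(A:B) = S(A) + S(B) - S(AB)
= 0.62 + 1.16 - 1.7
= 0.0800

0.0800


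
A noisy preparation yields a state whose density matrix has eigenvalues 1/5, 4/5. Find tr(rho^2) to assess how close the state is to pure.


tr(rho^2) = sum of eigenvalues squared
= (1/5)^2 + (4/5)^2
= (1 + 16) / 25
= 17/25
= 0.6800

0.6800


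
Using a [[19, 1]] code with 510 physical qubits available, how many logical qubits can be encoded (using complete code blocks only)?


Each code block uses 19 physical qubits for 1 logical qubit(s).
Number of complete blocks = floor(510 / 19) = 26
Logical qubits = 26 * 1
= 26

26


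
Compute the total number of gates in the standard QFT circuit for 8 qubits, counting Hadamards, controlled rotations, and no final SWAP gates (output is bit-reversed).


Hadamard gates: 8
Controlled rotations: n*(n-1)/2 = 8*7/2 = 28
SWAP gates: 0 (omitted)
Total = 8 + 28
= 36

36


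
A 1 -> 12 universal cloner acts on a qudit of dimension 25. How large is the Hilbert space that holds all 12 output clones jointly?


Output space = H^(tensor 12) where dim(H) = 25
dim = 25^12
= 625 (after 2 factors)
= 15625 (after 3 factors)
= 390625 (after 4 factors)
= 9765625 (after 5 factors)
= 244140625 (after 6 factors)
= 6103515625 (after 7 factors)
= 152587890625 (after 8 factors)
= 3814697265625 (after 9 factors)
= 95367431640625 (after 10 factors)
= 2384185791015625 (after 11 factors)
= 59604644775390625 (after 12 factors)
= 59604644775390625

59604644775390625


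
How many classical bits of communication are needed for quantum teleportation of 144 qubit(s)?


Quantum teleportation requires 2 classical bits per qubit teleported.
144 qubit(s) -> 2 * 144 = 288 classical bits

288


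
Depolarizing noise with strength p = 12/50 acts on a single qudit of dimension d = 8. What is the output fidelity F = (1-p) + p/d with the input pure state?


F = (1-p) + p/d
= (1 - 0.2400) + 0.2400/8
= 0.7600 + 0.0300
= 0.7900

0.7900


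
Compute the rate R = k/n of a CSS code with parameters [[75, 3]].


Code rate R = k/n
= 3/75
= 0.0400

0.0400


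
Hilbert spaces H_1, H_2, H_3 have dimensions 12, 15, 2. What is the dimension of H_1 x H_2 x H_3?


dim(H_1 x H_2 x H_3) = 12 * 15 * 2
= 180 * 2
= 360

360


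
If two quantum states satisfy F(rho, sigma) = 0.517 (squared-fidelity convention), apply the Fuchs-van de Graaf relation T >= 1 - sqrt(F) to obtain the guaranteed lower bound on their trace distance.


Fuchs-van de Graaf (squared-fidelity convention): 1 - sqrt(F) <= T <= sqrt(1 - F).
Lower bound: T >= 1 - sqrt(F)
sqrt(F) = sqrt(0.517) = 0.7190
T >= 1 - 0.7190
T >= 0.2810

0.2810


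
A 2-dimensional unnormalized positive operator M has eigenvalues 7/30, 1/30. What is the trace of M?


tr(M) = sum of eigenvalues
= 7/30 + 1/30
= 8/30
= 0.2667

0.2667


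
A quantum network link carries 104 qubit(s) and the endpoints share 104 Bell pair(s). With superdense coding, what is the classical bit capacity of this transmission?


Superdense coding allows 2 classical bits per shared entangled pair.
104 pair(s) -> 2 * 104 = 208 classical bits

208


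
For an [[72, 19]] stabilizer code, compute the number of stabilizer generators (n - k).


For an [[n,k]] stabilizer code:
Number of stabilizer generators = n - k
= 72 - 19
= 53

53


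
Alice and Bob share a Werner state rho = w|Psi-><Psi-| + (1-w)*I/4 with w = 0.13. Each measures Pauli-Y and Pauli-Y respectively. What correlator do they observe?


|Psi-> = (|01> - |10>)/sqrt(2)
For the pure Bell state, <Y_A Y_B> = -1 (Bell-state Pauli correlator).
The maximally-mixed part I/4 has tr(I/4 * P tensor P) = 0 for any traceless Pauli P.
So <Y_A Y_B>_rho = w * (-1) + (1 - w) * 0
= 0.13 * (-1)
= -0.1300

-0.1300


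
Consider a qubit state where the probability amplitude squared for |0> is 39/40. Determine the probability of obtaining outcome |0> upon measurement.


|alpha|^2 = 39/40 = 0.9750
|beta|^2 = 1 - 39/40 = 1/40 = 0.0250
P(|0>) = |alpha|^2 = 0.9750

0.9750


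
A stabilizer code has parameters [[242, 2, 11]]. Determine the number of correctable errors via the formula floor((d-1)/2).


Code parameters: [[242, 2, 11]], distance d = 11.
Number of correctable errors = floor((d-1)/2)
= floor((11 - 1)/2)
= floor(10/2)
= 5

5


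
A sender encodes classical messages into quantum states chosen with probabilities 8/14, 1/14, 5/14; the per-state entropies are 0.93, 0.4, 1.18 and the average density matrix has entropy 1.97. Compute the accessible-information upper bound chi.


chi = S(rho) - sum_i p_i * S(rho_i)
Weighted entropy = 8/14 * 0.93 + 1/14 * 0.4 + 5/14 * 1.18
= 0.9814
chi = 1.97 - 0.9814
= 0.9886

0.9886


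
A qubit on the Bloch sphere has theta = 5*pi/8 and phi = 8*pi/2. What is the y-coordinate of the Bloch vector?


theta = 1.9635, phi = 12.5664
r_y = sin(theta)*sin(phi) = 0.9239 * 0.0000
r_y = 0.0000

0.0000


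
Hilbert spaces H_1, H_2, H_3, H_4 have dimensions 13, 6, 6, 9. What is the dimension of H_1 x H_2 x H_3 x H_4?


dim(H_1 x H_2 x H_3 x H_4) = 13 * 6 * 6 * 9
= 78 * 6 * 9
= 468 * 9
= 4212

4212


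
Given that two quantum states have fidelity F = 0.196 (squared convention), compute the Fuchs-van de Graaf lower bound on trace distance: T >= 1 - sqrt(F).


Fuchs-van de Graaf (squared-fidelity convention): 1 - sqrt(F) <= T <= sqrt(1 - F).
Lower bound: T >= 1 - sqrt(F)
sqrt(F) = sqrt(0.196) = 0.4427
T >= 1 - 0.4427
T >= 0.5573

0.5573


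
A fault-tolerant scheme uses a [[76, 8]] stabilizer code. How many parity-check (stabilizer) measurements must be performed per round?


For an [[n,k]] stabilizer code:
Number of stabilizer generators = n - k
= 76 - 8
= 68

68


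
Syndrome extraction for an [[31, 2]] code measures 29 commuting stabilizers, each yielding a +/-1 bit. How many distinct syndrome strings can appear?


Each stabilizer generator gives a binary (+1 or -1) measurement outcome.
With 29 independent generators:
Total syndromes = 2^29
= 536870912

536870912


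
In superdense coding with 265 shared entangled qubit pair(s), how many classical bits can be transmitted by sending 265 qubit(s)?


Superdense coding allows 2 classical bits per shared entangled pair.
265 pair(s) -> 2 * 265 = 530 classical bits

530


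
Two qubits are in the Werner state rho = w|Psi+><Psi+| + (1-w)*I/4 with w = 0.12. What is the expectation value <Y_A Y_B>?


|Psi+> = (|01> + |10>)/sqrt(2)
For the pure Bell state, <Y_A Y_B> = +1 (Bell-state Pauli correlator).
The maximally-mixed part I/4 has tr(I/4 * P tensor P) = 0 for any traceless Pauli P.
So <Y_A Y_B>_rho = w * (+1) + (1 - w) * 0
= 0.12 * (+1)
= 0.1200

0.1200


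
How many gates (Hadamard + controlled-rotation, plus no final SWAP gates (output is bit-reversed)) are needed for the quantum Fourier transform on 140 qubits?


Hadamard gates: 140
Controlled rotations: n*(n-1)/2 = 140*139/2 = 9730
SWAP gates: 0 (omitted)
Total = 140 + 9730
= 9870

9870


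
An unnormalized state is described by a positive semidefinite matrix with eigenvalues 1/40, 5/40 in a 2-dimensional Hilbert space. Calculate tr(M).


tr(M) = sum of eigenvalues
= 1/40 + 5/40
= 6/40
= 0.1500

0.1500


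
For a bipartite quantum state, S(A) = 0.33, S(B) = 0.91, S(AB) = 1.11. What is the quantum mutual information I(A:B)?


I(A:B) = S(A) + S(B) - S(AB)
= 0.33 + 0.91 - 1.11
= 0.1300

0.1300


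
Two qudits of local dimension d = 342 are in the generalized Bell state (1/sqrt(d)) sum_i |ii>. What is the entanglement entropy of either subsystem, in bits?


For a maximally entangled state in d x d:
S = log2(d) = log2(342)
= 8.4179

8.4179


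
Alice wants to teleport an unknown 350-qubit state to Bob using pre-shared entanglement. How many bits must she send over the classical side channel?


Quantum teleportation requires 2 classical bits per qubit teleported.
350 qubit(s) -> 2 * 350 = 700 classical bits

700


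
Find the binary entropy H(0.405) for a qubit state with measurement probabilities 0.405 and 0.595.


S = -p*log2(p) - (1-p)*log2(1-p)
p = 0.4050, 1-p = 0.5950
= -0.4050 * log2(0.4050) - 0.5950 * log2(0.5950)
= -(-0.5281) - (-0.4457)
= 0.9738

0.9738


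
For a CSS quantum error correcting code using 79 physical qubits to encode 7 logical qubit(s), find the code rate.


Code rate R = k/n
= 7/79
= 0.0886

0.0886


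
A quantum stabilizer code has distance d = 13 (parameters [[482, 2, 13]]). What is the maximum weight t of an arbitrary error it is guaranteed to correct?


Code parameters: [[482, 2, 13]], distance d = 13.
Number of correctable errors = floor((d-1)/2)
= floor((13 - 1)/2)
= floor(12/2)
= 6

6


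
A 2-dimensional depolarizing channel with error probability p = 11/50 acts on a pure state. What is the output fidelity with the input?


F = (1-p) + p/d
= (1 - 0.2200) + 0.2200/2
= 0.7800 + 0.1100
= 0.8900

0.8900


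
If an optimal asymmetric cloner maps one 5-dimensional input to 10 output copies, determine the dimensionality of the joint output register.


Output space = H^(tensor 10) where dim(H) = 5
dim = 5^10
= 25 (after 2 factors)
= 125 (after 3 factors)
= 625 (after 4 factors)
= 3125 (after 5 factors)
= 15625 (after 6 factors)
= 78125 (after 7 factors)
= 390625 (after 8 factors)
= 1953125 (after 9 factors)
= 9765625 (after 10 factors)
= 9765625

9765625


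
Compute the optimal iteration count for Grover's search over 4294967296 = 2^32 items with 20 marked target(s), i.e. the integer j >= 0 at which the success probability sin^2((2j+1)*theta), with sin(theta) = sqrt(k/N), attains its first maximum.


After j Grover iterations the success probability is P(j) = sin^2((2j+1)*theta), where sin(theta) = sqrt(k/N).
N = 2^32 = 4294967296, k = 20
sin(theta) = sqrt(k/N) = 6.82393792e-05
theta = arcsin(sqrt(k/N)) = 6.823937925e-05 rad
P(j) reaches its first maximum when (2j+1)*theta is as close as possible to pi/2, i.e. j = round(pi/(4*theta) - 1/2).
pi/(4*theta) - 1/2 = 11508.9564
(For comparison, the common estimate pi/4 * sqrt(N/k) = 11509.4565; the exact maximiser is used here.)
Optimal iterations = 11509

11509


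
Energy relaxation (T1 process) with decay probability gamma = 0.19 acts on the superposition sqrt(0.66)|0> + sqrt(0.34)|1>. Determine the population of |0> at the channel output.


For amplitude damping with parameter gamma on state sqrt(a)|0> + sqrt(b)|1>:
alpha^2 = 0.66, beta^2 = 0.34
P(|0>) = alpha^2 + gamma * beta^2
= 0.66 + 0.19 * 0.34
= 0.66 + 0.0646
= 0.7246

0.7246


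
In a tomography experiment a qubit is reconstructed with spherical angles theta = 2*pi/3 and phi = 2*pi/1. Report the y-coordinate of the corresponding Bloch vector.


theta = 2.0944, phi = 6.2832
r_y = sin(theta)*sin(phi) = 0.8660 * 0.0000
r_y = 0.0000

0.0000


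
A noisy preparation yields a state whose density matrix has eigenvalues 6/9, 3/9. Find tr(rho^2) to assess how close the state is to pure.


tr(rho^2) = sum of eigenvalues squared
= (6/9)^2 + (3/9)^2
= (36 + 9) / 81
= 45/81
= 0.5556

0.5556


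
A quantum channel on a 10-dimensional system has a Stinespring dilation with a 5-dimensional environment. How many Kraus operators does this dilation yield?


Tracing out the environment in an orthonormal basis {|i>_E} gives Kraus operators K_i = <i|_E U |0>_E.
Number of Kraus operators = dim(H_env) = d_env
= 5

5


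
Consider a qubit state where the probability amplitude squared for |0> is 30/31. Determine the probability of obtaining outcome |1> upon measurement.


|alpha|^2 = 30/31 = 0.9677
|beta|^2 = 1 - 30/31 = 1/31 = 0.0323
P(|1>) = |beta|^2 = 0.0323

0.0323


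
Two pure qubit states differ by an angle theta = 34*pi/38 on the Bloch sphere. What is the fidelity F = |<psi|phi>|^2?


For states separated by angle theta on Bloch sphere:
F = cos^2(theta/2)
theta = 34*pi/38 = 2.8109
theta/2 = 1.4054
cos(theta/2) = 0.1646
F = 0.0271

0.0271


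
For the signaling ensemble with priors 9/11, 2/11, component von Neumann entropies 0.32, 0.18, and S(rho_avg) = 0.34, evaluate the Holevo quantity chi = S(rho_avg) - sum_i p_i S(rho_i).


chi = S(rho) - sum_i p_i * S(rho_i)
Weighted entropy = 9/11 * 0.32 + 2/11 * 0.18
= 0.2945
chi = 0.34 - 0.2945
= 0.0455

0.0455


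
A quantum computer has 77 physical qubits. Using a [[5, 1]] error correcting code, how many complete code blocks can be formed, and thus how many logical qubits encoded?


Each code block uses 5 physical qubits for 1 logical qubit(s).
Number of complete blocks = floor(77 / 5) = 15
Logical qubits = 15 * 1
= 15

15


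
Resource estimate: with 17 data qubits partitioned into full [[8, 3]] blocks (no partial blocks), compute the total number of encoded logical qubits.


Each code block uses 8 physical qubits for 3 logical qubit(s).
Number of complete blocks = floor(17 / 8) = 2
Logical qubits = 2 * 3
= 6

6


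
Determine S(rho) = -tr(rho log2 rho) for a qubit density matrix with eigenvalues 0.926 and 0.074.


S = -p*log2(p) - (1-p)*log2(1-p)
p = 0.9260, 1-p = 0.0740
= -0.9260 * log2(0.9260) - 0.0740 * log2(0.0740)
= -(-0.1027) - (-0.2780)
= 0.3807

0.3807


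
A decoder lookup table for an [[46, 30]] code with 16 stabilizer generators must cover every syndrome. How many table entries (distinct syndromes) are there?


Each stabilizer generator gives a binary (+1 or -1) measurement outcome.
With 16 independent generators:
Total syndromes = 2^16
= 65536

65536


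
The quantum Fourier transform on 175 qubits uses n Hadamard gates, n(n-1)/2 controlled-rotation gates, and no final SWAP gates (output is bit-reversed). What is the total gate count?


Hadamard gates: 175
Controlled rotations: n*(n-1)/2 = 175*174/2 = 15225
SWAP gates: 0 (omitted)
Total = 175 + 15225
= 15400

15400


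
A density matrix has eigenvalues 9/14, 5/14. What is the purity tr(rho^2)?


tr(rho^2) = sum of eigenvalues squared
= (9/14)^2 + (5/14)^2
= (81 + 25) / 196
= 106/196
= 0.5408

0.5408


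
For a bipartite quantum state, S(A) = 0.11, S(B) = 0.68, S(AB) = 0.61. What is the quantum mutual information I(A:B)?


I(A:B) = S(A) + S(B) - S(AB)
= 0.11 + 0.68 - 0.61
= 0.1800

0.1800


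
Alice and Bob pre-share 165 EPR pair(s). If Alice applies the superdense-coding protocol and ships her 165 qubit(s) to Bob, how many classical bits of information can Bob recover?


Superdense coding allows 2 classical bits per shared entangled pair.
165 pair(s) -> 2 * 165 = 330 classical bits

330


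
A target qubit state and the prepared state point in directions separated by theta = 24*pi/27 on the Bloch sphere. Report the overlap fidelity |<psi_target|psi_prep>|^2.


For states separated by angle theta on Bloch sphere:
F = cos^2(theta/2)
theta = 24*pi/27 = 2.7925
theta/2 = 1.3963
cos(theta/2) = 0.1736
F = 0.0302

0.0302


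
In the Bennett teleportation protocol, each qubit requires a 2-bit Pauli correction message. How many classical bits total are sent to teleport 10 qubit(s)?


Quantum teleportation requires 2 classical bits per qubit teleported.
10 qubit(s) -> 2 * 10 = 20 classical bits

20


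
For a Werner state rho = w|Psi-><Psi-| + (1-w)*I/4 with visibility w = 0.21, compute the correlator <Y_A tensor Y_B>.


|Psi-> = (|01> - |10>)/sqrt(2)
For the pure Bell state, <Y_A Y_B> = -1 (Bell-state Pauli correlator).
The maximally-mixed part I/4 has tr(I/4 * P tensor P) = 0 for any traceless Pauli P.
So <Y_A Y_B>_rho = w * (-1) + (1 - w) * 0
= 0.21 * (-1)
= -0.2100

-0.2100


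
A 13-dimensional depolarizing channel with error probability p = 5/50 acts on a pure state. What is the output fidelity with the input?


F = (1-p) + p/d
= (1 - 0.1000) + 0.1000/13
= 0.9000 + 0.0077
= 0.9077

0.9077


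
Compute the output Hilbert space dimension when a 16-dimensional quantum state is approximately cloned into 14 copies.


Output space = H^(tensor 14) where dim(H) = 16
dim = 16^14
= 256 (after 2 factors)
= 4096 (after 3 factors)
= 65536 (after 4 factors)
= 1048576 (after 5 factors)
= 16777216 (after 6 factors)
= 268435456 (after 7 factors)
= 4294967296 (after 8 factors)
= 68719476736 (after 9 factors)
= 1099511627776 (after 10 factors)
= 17592186044416 (after 11 factors)
= 281474976710656 (after 12 factors)
= 4503599627370496 (after 13 factors)
= 72057594037927936 (after 14 factors)
= 72057594037927936

72057594037927936


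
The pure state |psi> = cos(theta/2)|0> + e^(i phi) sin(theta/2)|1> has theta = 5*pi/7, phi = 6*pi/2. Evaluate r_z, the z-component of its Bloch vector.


theta = 2.2440, phi = 9.4248
r_z = cos(theta) = -0.6235

-0.6235


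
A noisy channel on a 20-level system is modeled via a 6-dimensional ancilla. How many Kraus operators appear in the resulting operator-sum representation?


Tracing out the environment in an orthonormal basis {|i>_E} gives Kraus operators K_i = <i|_E U |0>_E.
Number of Kraus operators = dim(H_env) = d_env
= 6

6


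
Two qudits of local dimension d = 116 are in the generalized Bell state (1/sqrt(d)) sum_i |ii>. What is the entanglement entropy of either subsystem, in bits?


For a maximally entangled state in d x d:
S = log2(d) = log2(116)
= 6.8580

6.8580


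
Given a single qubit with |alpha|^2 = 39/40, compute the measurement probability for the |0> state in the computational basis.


|alpha|^2 = 39/40 = 0.9750
|beta|^2 = 1 - 39/40 = 1/40 = 0.0250
P(|0>) = |alpha|^2 = 0.9750

0.9750


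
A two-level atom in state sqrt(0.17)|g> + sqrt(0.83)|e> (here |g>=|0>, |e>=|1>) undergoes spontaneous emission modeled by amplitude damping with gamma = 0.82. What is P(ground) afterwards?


For amplitude damping with parameter gamma on state sqrt(a)|0> + sqrt(b)|1>:
alpha^2 = 0.17, beta^2 = 0.83
P(|0>) = alpha^2 + gamma * beta^2
= 0.17 + 0.82 * 0.83
= 0.17 + 0.6806
= 0.8506

0.8506


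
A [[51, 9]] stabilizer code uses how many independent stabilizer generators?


For an [[n,k]] stabilizer code:
Number of stabilizer generators = n - k
= 51 - 9
= 42

42


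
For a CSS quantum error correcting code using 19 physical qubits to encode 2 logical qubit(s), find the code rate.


Code rate R = k/n
= 2/19
= 0.1053

0.1053


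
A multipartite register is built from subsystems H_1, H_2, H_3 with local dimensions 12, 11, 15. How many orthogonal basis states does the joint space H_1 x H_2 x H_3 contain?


dim(H_1 x H_2 x H_3) = 12 * 11 * 15
= 132 * 15
= 1980

1980


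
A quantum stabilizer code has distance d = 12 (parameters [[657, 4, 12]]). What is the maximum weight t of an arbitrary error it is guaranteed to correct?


Code parameters: [[657, 4, 12]], distance d = 12.
Number of correctable errors = floor((d-1)/2)
= floor((12 - 1)/2)
= floor(11/2)
= 5

5


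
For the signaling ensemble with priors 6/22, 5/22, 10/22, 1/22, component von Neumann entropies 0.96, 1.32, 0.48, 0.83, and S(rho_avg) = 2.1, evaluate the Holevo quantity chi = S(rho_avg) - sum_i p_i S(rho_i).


chi = S(rho) - sum_i p_i * S(rho_i)
Weighted entropy = 6/22 * 0.96 + 5/22 * 1.32 + 10/22 * 0.48 + 1/22 * 0.83
= 0.8177
chi = 2.1 - 0.8177
= 1.2823

1.2823


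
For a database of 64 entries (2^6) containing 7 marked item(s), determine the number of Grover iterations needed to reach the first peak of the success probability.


After j Grover iterations the success probability is P(j) = sin^2((2j+1)*theta), where sin(theta) = sqrt(k/N).
N = 2^6 = 64, k = 7
sin(theta) = sqrt(k/N) = 0.3307189139
theta = arcsin(sqrt(k/N)) = 0.3370652533 rad
P(j) reaches its first maximum when (2j+1)*theta is as close as possible to pi/2, i.e. j = round(pi/(4*theta) - 1/2).
pi/(4*theta) - 1/2 = 1.8301
(For comparison, the common estimate pi/4 * sqrt(N/k) = 2.3748; the exact maximiser is used here.)
Optimal iterations = 2

2


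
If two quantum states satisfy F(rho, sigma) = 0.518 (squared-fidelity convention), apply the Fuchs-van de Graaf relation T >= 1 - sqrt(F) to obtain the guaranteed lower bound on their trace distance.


Fuchs-van de Graaf (squared-fidelity convention): 1 - sqrt(F) <= T <= sqrt(1 - F).
Lower bound: T >= 1 - sqrt(F)
sqrt(F) = sqrt(0.518) = 0.7197
T >= 1 - 0.7197
T >= 0.2803

0.2803


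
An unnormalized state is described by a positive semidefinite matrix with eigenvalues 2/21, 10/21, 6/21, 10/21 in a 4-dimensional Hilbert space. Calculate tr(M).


tr(M) = sum of eigenvalues
= 2/21 + 10/21 + 6/21 + 10/21
= 28/21
= 1.3333

1.3333


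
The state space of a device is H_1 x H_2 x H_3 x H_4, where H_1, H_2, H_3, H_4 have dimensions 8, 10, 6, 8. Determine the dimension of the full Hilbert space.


dim(H_1 x H_2 x H_3 x H_4) = 8 * 10 * 6 * 8
= 80 * 6 * 8
= 480 * 8
= 3840

3840


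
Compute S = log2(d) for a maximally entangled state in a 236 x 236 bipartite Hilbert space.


For a maximally entangled state in d x d:
S = log2(d) = log2(236)
= 7.8826

7.8826


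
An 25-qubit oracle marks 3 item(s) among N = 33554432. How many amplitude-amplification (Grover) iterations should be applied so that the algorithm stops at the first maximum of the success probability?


After j Grover iterations the success probability is P(j) = sin^2((2j+1)*theta), where sin(theta) = sqrt(k/N).
N = 2^25 = 33554432, k = 3
sin(theta) = sqrt(k/N) = 0.0002990099784
theta = arcsin(sqrt(k/N)) = 0.0002990099828 rad
P(j) reaches its first maximum when (2j+1)*theta is as close as possible to pi/2, i.e. j = round(pi/(4*theta) - 1/2).
pi/(4*theta) - 1/2 = 2626.1620
(For comparison, the common estimate pi/4 * sqrt(N/k) = 2626.6621; the exact maximiser is used here.)
Optimal iterations = 2626

2626


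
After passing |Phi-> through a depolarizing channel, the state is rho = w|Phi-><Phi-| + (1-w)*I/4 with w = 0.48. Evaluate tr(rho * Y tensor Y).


|Phi-> = (|00> - |11>)/sqrt(2)
For the pure Bell state, <Y_A Y_B> = +1 (Bell-state Pauli correlator).
The maximally-mixed part I/4 has tr(I/4 * P tensor P) = 0 for any traceless Pauli P.
So <Y_A Y_B>_rho = w * (+1) + (1 - w) * 0
= 0.48 * (+1)
= 0.4800

0.4800


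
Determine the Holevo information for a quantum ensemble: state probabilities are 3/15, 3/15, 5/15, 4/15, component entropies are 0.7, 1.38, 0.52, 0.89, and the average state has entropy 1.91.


chi = S(rho) - sum_i p_i * S(rho_i)
Weighted entropy = 3/15 * 0.7 + 3/15 * 1.38 + 5/15 * 0.52 + 4/15 * 0.89
= 0.8267
chi = 1.91 - 0.8267
= 1.0833

1.0833


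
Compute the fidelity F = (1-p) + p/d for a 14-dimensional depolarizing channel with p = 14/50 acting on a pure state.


F = (1-p) + p/d
= (1 - 0.2800) + 0.2800/14
= 0.7200 + 0.0200
= 0.7400

0.7400


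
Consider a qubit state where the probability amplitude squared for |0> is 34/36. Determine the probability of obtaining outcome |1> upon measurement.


|alpha|^2 = 34/36 = 0.9444
|beta|^2 = 1 - 34/36 = 2/36 = 0.0556
P(|1>) = |beta|^2 = 0.0556

0.0556


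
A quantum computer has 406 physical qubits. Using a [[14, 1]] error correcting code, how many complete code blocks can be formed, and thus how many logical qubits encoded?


Each code block uses 14 physical qubits for 1 logical qubit(s).
Number of complete blocks = floor(406 / 14) = 29
Logical qubits = 29 * 1
= 29

29


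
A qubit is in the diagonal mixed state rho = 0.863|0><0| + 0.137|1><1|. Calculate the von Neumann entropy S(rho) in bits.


S = -p*log2(p) - (1-p)*log2(1-p)
p = 0.8630, 1-p = 0.1370
= -0.8630 * log2(0.8630) - 0.1370 * log2(0.1370)
= -(-0.1834) - (-0.3929)
= 0.5763

0.5763


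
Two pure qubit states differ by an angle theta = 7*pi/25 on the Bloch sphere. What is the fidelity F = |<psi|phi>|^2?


For states separated by angle theta on Bloch sphere:
F = cos^2(theta/2)
theta = 7*pi/25 = 0.8796
theta/2 = 0.4398
cos(theta/2) = 0.9048
F = 0.8187

0.8187


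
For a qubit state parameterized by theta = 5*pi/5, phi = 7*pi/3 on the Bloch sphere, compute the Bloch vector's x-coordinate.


theta = 3.1416, phi = 7.3304
r_x = sin(theta)*cos(phi) = 0.0000 * 0.5000
r_x = 0.0000

0.0000


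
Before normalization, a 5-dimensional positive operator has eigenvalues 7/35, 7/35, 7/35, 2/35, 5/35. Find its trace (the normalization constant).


tr(M) = sum of eigenvalues
= 7/35 + 7/35 + 7/35 + 2/35 + 5/35
= 28/35
= 0.8000

0.8000


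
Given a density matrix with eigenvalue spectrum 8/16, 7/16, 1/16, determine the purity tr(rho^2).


tr(rho^2) = sum of eigenvalues squared
= (8/16)^2 + (7/16)^2 + (1/16)^2
= (64 + 49 + 1) / 256
= 114/256
= 0.4453

0.4453


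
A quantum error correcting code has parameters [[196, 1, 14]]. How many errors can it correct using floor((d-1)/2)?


Code parameters: [[196, 1, 14]], distance d = 14.
Number of correctable errors = floor((d-1)/2)
= floor((14 - 1)/2)
= floor(13/2)
= 6

6


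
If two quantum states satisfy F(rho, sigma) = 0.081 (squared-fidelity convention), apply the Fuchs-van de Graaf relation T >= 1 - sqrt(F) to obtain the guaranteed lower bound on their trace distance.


Fuchs-van de Graaf (squared-fidelity convention): 1 - sqrt(F) <= T <= sqrt(1 - F).
Lower bound: T >= 1 - sqrt(F)
sqrt(F) = sqrt(0.081) = 0.2846
T >= 1 - 0.2846
T >= 0.7154

0.7154


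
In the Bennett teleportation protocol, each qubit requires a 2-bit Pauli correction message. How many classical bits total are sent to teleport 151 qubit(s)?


Quantum teleportation requires 2 classical bits per qubit teleported.
151 qubit(s) -> 2 * 151 = 302 classical bits

302


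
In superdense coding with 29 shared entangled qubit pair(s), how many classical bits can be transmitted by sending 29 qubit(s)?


Superdense coding allows 2 classical bits per shared entangled pair.
29 pair(s) -> 2 * 29 = 58 classical bits

58


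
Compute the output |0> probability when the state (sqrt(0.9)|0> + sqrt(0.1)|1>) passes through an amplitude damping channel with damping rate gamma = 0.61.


For amplitude damping with parameter gamma on state sqrt(a)|0> + sqrt(b)|1>:
alpha^2 = 0.9, beta^2 = 0.1
P(|0>) = alpha^2 + gamma * beta^2
= 0.9 + 0.61 * 0.1
= 0.9 + 0.0610
= 0.9610

0.9610


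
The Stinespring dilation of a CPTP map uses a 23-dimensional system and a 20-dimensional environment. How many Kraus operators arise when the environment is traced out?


Tracing out the environment in an orthonormal basis {|i>_E} gives Kraus operators K_i = <i|_E U |0>_E.
Number of Kraus operators = dim(H_env) = d_env
= 20

20


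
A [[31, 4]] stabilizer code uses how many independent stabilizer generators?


For an [[n,k]] stabilizer code:
Number of stabilizer generators = n - k
= 31 - 4
= 27

27


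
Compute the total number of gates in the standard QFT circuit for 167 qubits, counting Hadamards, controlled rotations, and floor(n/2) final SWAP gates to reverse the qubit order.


Hadamard gates: 167
Controlled rotations: n*(n-1)/2 = 167*166/2 = 13861
SWAP gates: floor(n/2) = floor(167/2) = 83
Total = 167 + 13861 + 83
= 14111

14111


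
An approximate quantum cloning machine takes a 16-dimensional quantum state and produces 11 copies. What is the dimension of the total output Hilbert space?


Output space = H^(tensor 11) where dim(H) = 16
dim = 16^11
= 256 (after 2 factors)
= 4096 (after 3 factors)
= 65536 (after 4 factors)
= 1048576 (after 5 factors)
= 16777216 (after 6 factors)
= 268435456 (after 7 factors)
= 4294967296 (after 8 factors)
= 68719476736 (after 9 factors)
= 1099511627776 (after 10 factors)
= 17592186044416 (after 11 factors)
= 17592186044416

17592186044416


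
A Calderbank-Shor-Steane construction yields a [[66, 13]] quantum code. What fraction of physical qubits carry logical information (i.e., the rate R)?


Code rate R = k/n
= 13/66
= 0.1970

0.1970


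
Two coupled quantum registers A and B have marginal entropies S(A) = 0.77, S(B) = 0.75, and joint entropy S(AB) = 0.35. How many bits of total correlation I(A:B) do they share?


I(A:B) = S(A) + S(B) - S(AB)
= 0.77 + 0.75 - 0.35
= 1.1700

1.1700


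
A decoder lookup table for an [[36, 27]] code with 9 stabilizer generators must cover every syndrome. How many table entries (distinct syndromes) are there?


Each stabilizer generator gives a binary (+1 or -1) measurement outcome.
With 9 independent generators:
Total syndromes = 2^9
= 512

512


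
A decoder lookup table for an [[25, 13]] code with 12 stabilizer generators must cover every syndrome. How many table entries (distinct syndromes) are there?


Each stabilizer generator gives a binary (+1 or -1) measurement outcome.
With 12 independent generators:
Total syndromes = 2^12
= 4096

4096
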